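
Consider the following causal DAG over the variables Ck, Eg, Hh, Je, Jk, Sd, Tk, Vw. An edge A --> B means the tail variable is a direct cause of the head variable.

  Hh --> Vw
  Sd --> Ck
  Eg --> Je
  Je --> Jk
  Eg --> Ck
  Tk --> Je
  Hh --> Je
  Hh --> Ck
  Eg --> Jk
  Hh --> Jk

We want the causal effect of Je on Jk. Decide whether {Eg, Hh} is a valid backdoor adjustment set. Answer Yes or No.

Backdoor paths from Je to Jk (paths whose first edge points into Je):
  P1: Je <- Hh -> Ck <- Eg -> Jk
  P2: Je <- Hh -> Jk
  P3: Je <- Eg -> Ck <- Hh -> Jk
  P4: Je <- Eg -> Jk
Condition 1 (no descendant of Je in the set): holds — descendants of Je are {Jk}; none are in {Eg, Hh}.
Condition 2 (every backdoor path blocked by {Eg, Hh}):
  P1: blocked at fork node Hh ∈ conditioning set.
  P2: blocked at fork node Hh ∈ conditioning set.
  P3: blocked at fork node Eg ∈ conditioning set.
  P4: blocked at fork node Eg ∈ conditioning set.
{Eg, Hh} satisfies the backdoor criterion.

Yes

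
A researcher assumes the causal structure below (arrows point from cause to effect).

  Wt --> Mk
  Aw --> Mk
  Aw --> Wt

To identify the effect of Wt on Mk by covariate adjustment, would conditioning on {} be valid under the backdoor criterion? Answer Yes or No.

Backdoor paths from Wt to Mk (paths whose first edge points into Wt):
  P1: Wt <- Aw -> Mk
Condition 1 (no descendant of Wt in the set): holds — descendants of Wt are {Mk}; none are in {}.
Condition 2 (every backdoor path blocked by {}):
  P1: open — no interior node is in the conditioning set.
{} does not satisfy the backdoor criterion.

No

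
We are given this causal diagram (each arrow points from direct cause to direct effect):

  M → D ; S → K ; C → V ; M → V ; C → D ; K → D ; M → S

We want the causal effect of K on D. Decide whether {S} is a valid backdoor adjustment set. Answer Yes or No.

Yes

Backdoor paths from K to D (paths whose first edge points into K):
  P1: K <- S <- M -> D
  P2: K <- S <- M -> V <- C -> D
Condition 1 (no descendant of K in the set): holds — descendants of K are {D}; none are in {S}.
Condition 2 (every backdoor path blocked by {S}):
  P1: blocked at chain node S ∈ conditioning set.
  P2: blocked at chain node S ∈ conditioning set.
{S} satisfies the backdoor criterion.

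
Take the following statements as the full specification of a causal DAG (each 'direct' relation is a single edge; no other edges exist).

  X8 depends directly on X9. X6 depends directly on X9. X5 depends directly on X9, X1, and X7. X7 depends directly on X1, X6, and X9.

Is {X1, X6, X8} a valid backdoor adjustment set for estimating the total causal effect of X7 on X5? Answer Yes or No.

No

Backdoor paths from X7 to X5 (paths whose first edge points into X7):
  P1: X7 <- X1 -> X5
  P2: X7 <- X9 -> X5
  P3: X7 <- X6 <- X9 -> X5
Condition 1 (no descendant of X7 in the set): holds — descendants of X7 are {X5}; none are in {X1, X6, X8}.
Condition 2 (every backdoor path blocked by {X1, X6, X8}):
  P1: blocked at fork node X1 ∈ conditioning set.
  P2: open — no interior node is in the conditioning set.
  P3: blocked at chain node X6 ∈ conditioning set.
{X1, X6, X8} does not satisfy the backdoor criterion.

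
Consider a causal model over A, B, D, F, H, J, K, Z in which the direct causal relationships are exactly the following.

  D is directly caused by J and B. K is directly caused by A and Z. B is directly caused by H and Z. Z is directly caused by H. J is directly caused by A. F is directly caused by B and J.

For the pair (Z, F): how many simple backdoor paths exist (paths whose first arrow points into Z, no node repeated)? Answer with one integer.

A backdoor path from Z to F is any simple undirected path whose first edge points into Z (i.e. leaves Z via a parent).
Parents of Z: {H}.
Enumerating:
  P1: Z <- H -> B -> D <- J -> F
  P2: Z <- H -> B -> F
That exhausts the simple backdoor paths. Count: 2.

2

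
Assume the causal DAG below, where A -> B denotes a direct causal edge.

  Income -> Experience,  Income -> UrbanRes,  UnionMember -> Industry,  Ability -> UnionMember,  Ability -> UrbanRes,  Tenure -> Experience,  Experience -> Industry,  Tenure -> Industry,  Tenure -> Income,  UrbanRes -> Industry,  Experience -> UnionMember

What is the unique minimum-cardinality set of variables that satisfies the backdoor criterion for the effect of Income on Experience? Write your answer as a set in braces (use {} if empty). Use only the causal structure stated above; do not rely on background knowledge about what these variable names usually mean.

{Tenure}

Variables eligible for adjustment (non-descendants of Income, excluding Income and Experience): {Ability, Tenure}.
Backdoor paths from Income to Experience:
  P1: Income <- Tenure -> Experience
  P2: Income <- Tenure -> Industry <- Experience
  P3: Income <- Tenure -> Industry <- UnionMember <- Experience
  P4: Income <- Tenure -> Industry <- UrbanRes <- Ability -> UnionMember <- Experience
The empty set is not sufficient: P1 (Income <- Tenure -> Experience) has no collider blocking it and no conditioned non-collider, so it is open.
Try {Tenure}:
  P1: blocked at fork node Tenure ∈ conditioning set.
  P2: blocked at fork node Tenure ∈ conditioning set.
  P3: blocked at fork node Tenure ∈ conditioning set.
  P4: blocked at fork node Tenure ∈ conditioning set.
{Tenure} contains no descendant of Income and blocks every backdoor path.
No other singleton works — e.g. {Ability} leaves P1 open — so {Tenure} is the unique smallest valid adjustment set.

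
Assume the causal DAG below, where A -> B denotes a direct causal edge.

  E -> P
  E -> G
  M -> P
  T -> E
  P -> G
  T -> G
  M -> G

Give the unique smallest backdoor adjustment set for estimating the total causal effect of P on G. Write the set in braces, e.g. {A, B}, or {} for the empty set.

Variables eligible for adjustment (non-descendants of P, excluding P and G): {E, M, T}.
Backdoor paths from P to G:
  P1: P <- E <- T -> G
  P2: P <- E -> G
  P3: P <- M -> G
The empty set is not sufficient: P1 (P <- E <- T -> G) has no collider blocking it and no conditioned non-collider, so it is open.
Try {E, M}:
  P1: blocked at chain node E ∈ conditioning set.
  P2: blocked at fork node E ∈ conditioning set.
  P3: blocked at fork node M ∈ conditioning set.
{E, M} contains no descendant of P and blocks every backdoor path.
Every element of {E, M} is needed (dropping E leaves P1 open; dropping M leaves P3 open), so no proper subset is valid.
Among all size-2 subsets of the eligible variables, only {E, M} blocks every backdoor path, so it is the unique smallest valid adjustment set.

{E, M}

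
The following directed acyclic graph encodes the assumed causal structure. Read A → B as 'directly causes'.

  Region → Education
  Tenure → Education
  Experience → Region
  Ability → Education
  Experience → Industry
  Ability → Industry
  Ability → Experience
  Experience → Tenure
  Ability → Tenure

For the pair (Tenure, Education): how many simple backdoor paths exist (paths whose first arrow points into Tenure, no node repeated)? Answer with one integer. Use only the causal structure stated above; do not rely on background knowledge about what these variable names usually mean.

A backdoor path from Tenure to Education is any simple undirected path whose first edge points into Tenure (i.e. leaves Tenure via a parent).
Parents of Tenure: {Ability, Experience}.
Enumerating:
  P1: Tenure <- Ability -> Experience -> Region -> Education
  P2: Tenure <- Ability -> Industry <- Experience -> Region -> Education
  P3: Tenure <- Ability -> Education
  P4: Tenure <- Experience <- Ability -> Education
  P5: Tenure <- Experience -> Region -> Education
  P6: Tenure <- Experience -> Industry <- Ability -> Education
That exhausts the simple backdoor paths. Count: 6.

6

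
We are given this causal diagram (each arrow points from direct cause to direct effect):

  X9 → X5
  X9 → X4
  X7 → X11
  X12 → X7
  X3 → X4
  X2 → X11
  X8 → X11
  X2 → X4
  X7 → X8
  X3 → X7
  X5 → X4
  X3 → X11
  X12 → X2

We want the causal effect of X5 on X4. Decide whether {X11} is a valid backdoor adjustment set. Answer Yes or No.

Backdoor paths from X5 to X4 (paths whose first edge points into X5):
  P1: X5 <- X9 -> X4
Condition 1 (no descendant of X5 in the set): holds — descendants of X5 are {X4}; none are in {X11}.
Condition 2 (every backdoor path blocked by {X11}):
  P1: open — no interior node is in the conditioning set.
{X11} does not satisfy the backdoor criterion.

No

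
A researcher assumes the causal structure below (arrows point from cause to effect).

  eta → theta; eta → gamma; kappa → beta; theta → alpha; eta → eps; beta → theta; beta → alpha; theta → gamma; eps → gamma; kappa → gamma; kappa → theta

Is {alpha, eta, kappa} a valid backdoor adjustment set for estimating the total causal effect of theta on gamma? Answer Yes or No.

No

Backdoor paths from theta to gamma (paths whose first edge points into theta):
  P1: theta <- eta -> eps -> gamma
  P2: theta <- eta -> gamma
  P3: theta <- kappa -> gamma
  P4: theta <- beta <- kappa -> gamma
Condition 1 (no descendant of theta in the set): FAILS — alpha is a descendant of theta.
Condition 2 (every backdoor path blocked by {alpha, eta, kappa}):
  P1: blocked at fork node eta ∈ conditioning set.
  P2: blocked at fork node eta ∈ conditioning set.
  P3: blocked at fork node kappa ∈ conditioning set.
  P4: blocked at fork node kappa ∈ conditioning set.
{alpha, eta, kappa} does not satisfy the backdoor criterion.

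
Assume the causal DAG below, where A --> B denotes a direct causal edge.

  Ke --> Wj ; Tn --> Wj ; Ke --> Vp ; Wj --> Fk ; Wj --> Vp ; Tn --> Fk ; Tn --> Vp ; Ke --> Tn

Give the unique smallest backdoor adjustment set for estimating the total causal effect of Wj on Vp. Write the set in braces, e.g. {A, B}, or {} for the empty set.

Variables eligible for adjustment (non-descendants of Wj, excluding Wj and Vp): {Ke, Tn}.
Backdoor paths from Wj to Vp:
  P1: Wj <- Ke -> Tn -> Vp
  P2: Wj <- Ke -> Vp
  P3: Wj <- Tn <- Ke -> Vp
  P4: Wj <- Tn -> Vp
The empty set is not sufficient: P1 (Wj <- Ke -> Tn -> Vp) has no collider blocking it and no conditioned non-collider, so it is open.
Try {Ke, Tn}:
  P1: blocked at fork node Ke ∈ conditioning set.
  P2: blocked at fork node Ke ∈ conditioning set.
  P3: blocked at chain node Tn ∈ conditioning set.
  P4: blocked at fork node Tn ∈ conditioning set.
{Ke, Tn} contains no descendant of Wj and blocks every backdoor path.
Every element of {Ke, Tn} is needed (dropping Ke leaves P2 open; dropping Tn leaves P4 open), so no proper subset is valid.
Among all size-2 subsets of the eligible variables, only {Ke, Tn} blocks every backdoor path, so it is the unique smallest valid adjustment set.

{Ke, Tn}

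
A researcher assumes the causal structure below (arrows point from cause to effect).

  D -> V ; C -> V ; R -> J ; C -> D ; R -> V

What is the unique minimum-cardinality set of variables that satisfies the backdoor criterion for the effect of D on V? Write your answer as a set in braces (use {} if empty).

Variables eligible for adjustment (non-descendants of D, excluding D and V): {C, J, R}.
Backdoor paths from D to V:
  P1: D <- C -> V
The empty set is not sufficient: P1 (D <- C -> V) has no collider blocking it and no conditioned non-collider, so it is open.
Try {C}:
  P1: blocked at fork node C ∈ conditioning set.
{C} contains no descendant of D and blocks every backdoor path.
No other singleton works — e.g. {R} leaves P1 open — so {C} is the unique smallest valid adjustment set.

{C}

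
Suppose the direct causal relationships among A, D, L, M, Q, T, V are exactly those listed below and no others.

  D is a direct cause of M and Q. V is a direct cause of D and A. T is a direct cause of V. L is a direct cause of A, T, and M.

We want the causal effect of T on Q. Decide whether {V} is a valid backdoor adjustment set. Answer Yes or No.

No

Backdoor paths from T to Q (paths whose first edge points into T):
  P1: T <- L -> A <- V -> D -> Q
  P2: T <- L -> M <- D -> Q
Condition 1 (no descendant of T in the set): FAILS — V is a descendant of T.
Condition 2 (every backdoor path blocked by {V}):
  P1: blocked at collider A (neither it nor any descendant is in the conditioning set).
  P2: blocked at collider M (neither it nor any descendant is in the conditioning set).
{V} does not satisfy the backdoor criterion.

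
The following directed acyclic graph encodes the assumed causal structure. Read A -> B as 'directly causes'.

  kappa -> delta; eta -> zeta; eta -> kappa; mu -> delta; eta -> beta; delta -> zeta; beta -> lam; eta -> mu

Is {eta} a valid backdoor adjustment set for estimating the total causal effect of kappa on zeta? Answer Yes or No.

Yes

Backdoor paths from kappa to zeta (paths whose first edge points into kappa):
  P1: kappa <- eta -> mu -> delta -> zeta
  P2: kappa <- eta -> zeta
Condition 1 (no descendant of kappa in the set): holds — descendants of kappa are {delta, zeta}; none are in {eta}.
Condition 2 (every backdoor path blocked by {eta}):
  P1: blocked at fork node eta ∈ conditioning set.
  P2: blocked at fork node eta ∈ conditioning set.
{eta} satisfies the backdoor criterion.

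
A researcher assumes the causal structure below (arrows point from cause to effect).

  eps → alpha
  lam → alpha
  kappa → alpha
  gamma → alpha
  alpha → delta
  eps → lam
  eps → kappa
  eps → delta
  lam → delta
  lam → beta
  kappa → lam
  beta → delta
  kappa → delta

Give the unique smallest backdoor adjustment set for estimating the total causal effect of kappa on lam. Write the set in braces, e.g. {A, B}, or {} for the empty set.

{eps}

Variables eligible for adjustment (non-descendants of kappa, excluding kappa and lam): {eps, gamma}.
Backdoor paths from kappa to lam:
  P1: kappa <- eps -> lam
  P2: kappa <- eps -> alpha <- lam
  P3: kappa <- eps -> alpha -> delta <- lam
  P4: kappa <- eps -> alpha -> delta <- beta <- lam
  P5: kappa <- eps -> delta <- lam
  P6: kappa <- eps -> delta <- alpha <- lam
  P7: kappa <- eps -> delta <- beta <- lam
The empty set is not sufficient: P1 (kappa <- eps -> lam) has no collider blocking it and no conditioned non-collider, so it is open.
Try {eps}:
  P1: blocked at fork node eps ∈ conditioning set.
  P2: blocked at fork node eps ∈ conditioning set.
  P3: blocked at fork node eps ∈ conditioning set.
  P4: blocked at fork node eps ∈ conditioning set.
  P5: blocked at fork node eps ∈ conditioning set.
  P6: blocked at fork node eps ∈ conditioning set.
  P7: blocked at fork node eps ∈ conditioning set.
{eps} contains no descendant of kappa and blocks every backdoor path.
No other singleton works — e.g. {gamma} leaves P1 open — so {eps} is the unique smallest valid adjustment set.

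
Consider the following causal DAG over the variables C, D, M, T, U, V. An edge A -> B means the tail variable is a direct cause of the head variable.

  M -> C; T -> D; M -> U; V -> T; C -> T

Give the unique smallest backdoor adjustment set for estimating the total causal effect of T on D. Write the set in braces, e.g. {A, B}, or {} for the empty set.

Variables eligible for adjustment (non-descendants of T, excluding T and D): {C, M, U, V}.
Backdoor paths from T to D:
  (none)
With no backdoor paths the empty set already satisfies the criterion, and it is trivially minimal.

{}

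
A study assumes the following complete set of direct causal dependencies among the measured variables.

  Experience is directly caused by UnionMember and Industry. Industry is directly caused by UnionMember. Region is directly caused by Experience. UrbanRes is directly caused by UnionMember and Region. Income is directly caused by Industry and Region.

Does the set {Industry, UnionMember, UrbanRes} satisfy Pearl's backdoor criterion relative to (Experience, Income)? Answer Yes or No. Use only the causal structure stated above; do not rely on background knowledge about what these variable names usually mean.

Backdoor paths from Experience to Income (paths whose first edge points into Experience):
  P1: Experience <- UnionMember -> Industry -> Income
  P2: Experience <- UnionMember -> UrbanRes <- Region -> Income
  P3: Experience <- Industry <- UnionMember -> UrbanRes <- Region -> Income
  P4: Experience <- Industry -> Income
Condition 1 (no descendant of Experience in the set): FAILS — UrbanRes is a descendant of Experience.
Condition 2 (every backdoor path blocked by {Industry, UnionMember, UrbanRes}):
  P1: blocked at fork node UnionMember ∈ conditioning set.
  P2: blocked at fork node UnionMember ∈ conditioning set.
  P3: blocked at chain node Industry ∈ conditioning set.
  P4: blocked at fork node Industry ∈ conditioning set.
{Industry, UnionMember, UrbanRes} does not satisfy the backdoor criterion.

No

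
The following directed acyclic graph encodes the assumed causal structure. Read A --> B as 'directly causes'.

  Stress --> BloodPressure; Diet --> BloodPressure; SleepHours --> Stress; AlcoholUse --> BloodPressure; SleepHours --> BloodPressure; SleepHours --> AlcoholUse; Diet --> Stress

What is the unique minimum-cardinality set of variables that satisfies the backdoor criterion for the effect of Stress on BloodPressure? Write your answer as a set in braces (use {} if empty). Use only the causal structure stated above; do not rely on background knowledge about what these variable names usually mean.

{Diet, SleepHours}

Variables eligible for adjustment (non-descendants of Stress, excluding Stress and BloodPressure): {AlcoholUse, Diet, SleepHours}.
Backdoor paths from Stress to BloodPressure:
  P1: Stress <- Diet -> BloodPressure
  P2: Stress <- SleepHours -> AlcoholUse -> BloodPressure
  P3: Stress <- SleepHours -> BloodPressure
The empty set is not sufficient: P1 (Stress <- Diet -> BloodPressure) has no collider blocking it and no conditioned non-collider, so it is open.
Try {Diet, SleepHours}:
  P1: blocked at fork node Diet ∈ conditioning set.
  P2: blocked at fork node SleepHours ∈ conditioning set.
  P3: blocked at fork node SleepHours ∈ conditioning set.
{Diet, SleepHours} contains no descendant of Stress and blocks every backdoor path.
Every element of {Diet, SleepHours} is needed (dropping Diet leaves P1 open; dropping SleepHours leaves P2 open), so no proper subset is valid.
Among all size-2 subsets of the eligible variables, only {Diet, SleepHours} blocks every backdoor path, so it is the unique smallest valid adjustment set.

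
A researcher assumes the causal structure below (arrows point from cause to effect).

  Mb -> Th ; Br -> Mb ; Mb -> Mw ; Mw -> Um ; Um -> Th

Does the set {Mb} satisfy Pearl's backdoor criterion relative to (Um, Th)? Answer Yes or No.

Yes

Backdoor paths from Um to Th (paths whose first edge points into Um):
  P1: Um <- Mw <- Mb -> Th
Condition 1 (no descendant of Um in the set): holds — descendants of Um are {Th}; none are in {Mb}.
Condition 2 (every backdoor path blocked by {Mb}):
  P1: blocked at fork node Mb ∈ conditioning set.
{Mb} satisfies the backdoor criterion.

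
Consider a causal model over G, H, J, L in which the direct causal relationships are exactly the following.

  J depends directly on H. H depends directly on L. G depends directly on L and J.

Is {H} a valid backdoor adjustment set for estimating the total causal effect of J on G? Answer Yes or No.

Yes

Backdoor paths from J to G (paths whose first edge points into J):
  P1: J <- H <- L -> G
Condition 1 (no descendant of J in the set): holds — descendants of J are {G}; none are in {H}.
Condition 2 (every backdoor path blocked by {H}):
  P1: blocked at chain node H ∈ conditioning set.
{H} satisfies the backdoor criterion.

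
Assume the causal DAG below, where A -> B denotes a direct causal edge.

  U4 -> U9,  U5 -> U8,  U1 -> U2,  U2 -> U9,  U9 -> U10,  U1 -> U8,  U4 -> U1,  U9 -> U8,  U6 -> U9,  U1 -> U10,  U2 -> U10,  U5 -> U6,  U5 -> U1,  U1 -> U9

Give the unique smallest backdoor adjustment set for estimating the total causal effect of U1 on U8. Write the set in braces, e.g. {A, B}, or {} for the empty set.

Variables eligible for adjustment (non-descendants of U1, excluding U1 and U8): {U4, U5, U6}.
Backdoor paths from U1 to U8:
  P1: U1 <- U4 -> U9 <- U6 <- U5 -> U8
  P2: U1 <- U4 -> U9 -> U8
  P3: U1 <- U5 -> U6 -> U9 -> U8
  P4: U1 <- U5 -> U8
The empty set is not sufficient: P2 (U1 <- U4 -> U9 -> U8) has no collider blocking it and no conditioned non-collider, so it is open.
Try {U4, U5}:
  P1: blocked at fork node U4 ∈ conditioning set.
  P2: blocked at fork node U4 ∈ conditioning set.
  P3: blocked at fork node U5 ∈ conditioning set.
  P4: blocked at fork node U5 ∈ conditioning set.
{U4, U5} contains no descendant of U1 and blocks every backdoor path.
Every element of {U4, U5} is needed (dropping U4 leaves P2 open; dropping U5 leaves P3 open), so no proper subset is valid.
Among all size-2 subsets of the eligible variables, only {U4, U5} blocks every backdoor path, so it is the unique smallest valid adjustment set.

{U4, U5}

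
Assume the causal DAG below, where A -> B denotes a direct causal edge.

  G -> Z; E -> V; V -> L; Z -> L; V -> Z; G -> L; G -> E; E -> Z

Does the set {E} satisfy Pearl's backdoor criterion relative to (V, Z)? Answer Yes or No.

Yes

Backdoor paths from V to Z (paths whose first edge points into V):
  P1: V <- E <- G -> Z
  P2: V <- E <- G -> L <- Z
  P3: V <- E -> Z
Condition 1 (no descendant of V in the set): holds — descendants of V are {L, Z}; none are in {E}.
Condition 2 (every backdoor path blocked by {E}):
  P1: blocked at chain node E ∈ conditioning set.
  P2: blocked at chain node E ∈ conditioning set.
  P3: blocked at fork node E ∈ conditioning set.
{E} satisfies the backdoor criterion.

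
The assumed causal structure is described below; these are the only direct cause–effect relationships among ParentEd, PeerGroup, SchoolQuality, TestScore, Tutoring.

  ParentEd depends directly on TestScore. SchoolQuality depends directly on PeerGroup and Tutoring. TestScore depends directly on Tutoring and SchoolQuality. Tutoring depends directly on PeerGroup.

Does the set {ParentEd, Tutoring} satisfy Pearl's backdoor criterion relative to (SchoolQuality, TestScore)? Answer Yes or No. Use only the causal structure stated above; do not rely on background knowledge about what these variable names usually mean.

Backdoor paths from SchoolQuality to TestScore (paths whose first edge points into SchoolQuality):
  P1: SchoolQuality <- PeerGroup -> Tutoring -> TestScore
  P2: SchoolQuality <- Tutoring -> TestScore
Condition 1 (no descendant of SchoolQuality in the set): FAILS — ParentEd is a descendant of SchoolQuality.
Condition 2 (every backdoor path blocked by {ParentEd, Tutoring}):
  P1: blocked at chain node Tutoring ∈ conditioning set.
  P2: blocked at fork node Tutoring ∈ conditioning set.
{ParentEd, Tutoring} does not satisfy the backdoor criterion.

No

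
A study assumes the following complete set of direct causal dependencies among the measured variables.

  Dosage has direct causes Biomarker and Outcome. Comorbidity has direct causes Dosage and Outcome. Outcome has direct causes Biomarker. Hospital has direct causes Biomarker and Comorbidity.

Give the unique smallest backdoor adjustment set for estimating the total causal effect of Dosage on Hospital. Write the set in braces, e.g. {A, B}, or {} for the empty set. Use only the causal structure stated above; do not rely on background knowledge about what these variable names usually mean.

Variables eligible for adjustment (non-descendants of Dosage, excluding Dosage and Hospital): {Biomarker, Outcome}.
Backdoor paths from Dosage to Hospital:
  P1: Dosage <- Biomarker -> Outcome -> Comorbidity -> Hospital
  P2: Dosage <- Biomarker -> Hospital
  P3: Dosage <- Outcome <- Biomarker -> Hospital
  P4: Dosage <- Outcome -> Comorbidity -> Hospital
The empty set is not sufficient: P1 (Dosage <- Biomarker -> Outcome -> Comorbidity -> Hospital) has no collider blocking it and no conditioned non-collider, so it is open.
Try {Biomarker, Outcome}:
  P1: blocked at fork node Biomarker ∈ conditioning set.
  P2: blocked at fork node Biomarker ∈ conditioning set.
  P3: blocked at chain node Outcome ∈ conditioning set.
  P4: blocked at fork node Outcome ∈ conditioning set.
{Biomarker, Outcome} contains no descendant of Dosage and blocks every backdoor path.
Every element of {Biomarker, Outcome} is needed (dropping Biomarker leaves P2 open; dropping Outcome leaves P4 open), so no proper subset is valid.
Among all size-2 subsets of the eligible variables, only {Biomarker, Outcome} blocks every backdoor path, so it is the unique smallest valid adjustment set.

{Biomarker, Outcome}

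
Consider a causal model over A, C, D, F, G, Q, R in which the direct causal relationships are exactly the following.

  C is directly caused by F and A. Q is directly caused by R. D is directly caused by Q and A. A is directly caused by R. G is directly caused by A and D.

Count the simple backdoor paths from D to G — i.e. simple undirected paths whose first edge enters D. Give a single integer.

2

A backdoor path from D to G is any simple undirected path whose first edge points into D (i.e. leaves D via a parent).
Parents of D: {A, Q}.
Enumerating:
  P1: D <- A -> G
  P2: D <- Q <- R -> A -> G
That exhausts the simple backdoor paths. Count: 2.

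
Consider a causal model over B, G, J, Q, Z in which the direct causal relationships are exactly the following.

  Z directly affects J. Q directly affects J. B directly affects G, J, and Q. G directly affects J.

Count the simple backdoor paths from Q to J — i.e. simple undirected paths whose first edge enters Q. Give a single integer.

2

A backdoor path from Q to J is any simple undirected path whose first edge points into Q (i.e. leaves Q via a parent).
Parents of Q: {B}.
Enumerating:
  P1: Q <- B -> G -> J
  P2: Q <- B -> J
That exhausts the simple backdoor paths. Count: 2.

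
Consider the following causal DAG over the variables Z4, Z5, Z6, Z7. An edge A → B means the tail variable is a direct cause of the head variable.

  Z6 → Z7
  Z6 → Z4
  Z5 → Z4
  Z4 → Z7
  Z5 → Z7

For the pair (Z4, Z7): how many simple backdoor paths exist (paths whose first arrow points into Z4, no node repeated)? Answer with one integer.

2

A backdoor path from Z4 to Z7 is any simple undirected path whose first edge points into Z4 (i.e. leaves Z4 via a parent).
Parents of Z4: {Z5, Z6}.
Enumerating:
  P1: Z4 <- Z6 -> Z7
  P2: Z4 <- Z5 -> Z7
That exhausts the simple backdoor paths. Count: 2.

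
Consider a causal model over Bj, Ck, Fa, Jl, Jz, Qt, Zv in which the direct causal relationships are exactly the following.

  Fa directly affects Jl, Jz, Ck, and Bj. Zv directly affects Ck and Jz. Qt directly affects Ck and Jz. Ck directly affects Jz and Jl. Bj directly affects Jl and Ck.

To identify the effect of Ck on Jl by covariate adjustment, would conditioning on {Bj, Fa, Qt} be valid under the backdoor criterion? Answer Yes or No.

Backdoor paths from Ck to Jl (paths whose first edge points into Ck):
  P1: Ck <- Fa -> Bj -> Jl
  P2: Ck <- Fa -> Jl
  P3: Ck <- Bj <- Fa -> Jl
  P4: Ck <- Bj -> Jl
  P5: Ck <- Zv -> Jz <- Fa -> Bj -> Jl
  P6: Ck <- Zv -> Jz <- Fa -> Jl
  P7: Ck <- Qt -> Jz <- Fa -> Bj -> Jl
  P8: Ck <- Qt -> Jz <- Fa -> Jl
Condition 1 (no descendant of Ck in the set): holds — descendants of Ck are {Jl, Jz}; none are in {Bj, Fa, Qt}.
Condition 2 (every backdoor path blocked by {Bj, Fa, Qt}):
  P1: blocked at fork node Fa ∈ conditioning set.
  P2: blocked at fork node Fa ∈ conditioning set.
  P3: blocked at chain node Bj ∈ conditioning set.
  P4: blocked at fork node Bj ∈ conditioning set.
  P5: blocked at collider Jz (neither it nor any descendant is in the conditioning set).
  P6: blocked at collider Jz (neither it nor any descendant is in the conditioning set).
  P7: blocked at fork node Qt ∈ conditioning set.
  P8: blocked at fork node Qt ∈ conditioning set.
{Bj, Fa, Qt} satisfies the backdoor criterion.

Yes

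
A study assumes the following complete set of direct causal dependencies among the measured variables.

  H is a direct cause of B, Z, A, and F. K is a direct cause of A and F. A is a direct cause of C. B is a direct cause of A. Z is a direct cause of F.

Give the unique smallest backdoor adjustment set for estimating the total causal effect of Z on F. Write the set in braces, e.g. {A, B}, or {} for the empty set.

{H}

Variables eligible for adjustment (non-descendants of Z, excluding Z and F): {A, B, C, H, K}.
Backdoor paths from Z to F:
  P1: Z <- H -> B -> A <- K -> F
  P2: Z <- H -> A <- K -> F
  P3: Z <- H -> F
The empty set is not sufficient: P3 (Z <- H -> F) has no collider blocking it and no conditioned non-collider, so it is open.
Try {H}:
  P1: blocked at fork node H ∈ conditioning set.
  P2: blocked at fork node H ∈ conditioning set.
  P3: blocked at fork node H ∈ conditioning set.
{H} contains no descendant of Z and blocks every backdoor path.
No other singleton works — e.g. {K} leaves P3 open — so {H} is the unique smallest valid adjustment set.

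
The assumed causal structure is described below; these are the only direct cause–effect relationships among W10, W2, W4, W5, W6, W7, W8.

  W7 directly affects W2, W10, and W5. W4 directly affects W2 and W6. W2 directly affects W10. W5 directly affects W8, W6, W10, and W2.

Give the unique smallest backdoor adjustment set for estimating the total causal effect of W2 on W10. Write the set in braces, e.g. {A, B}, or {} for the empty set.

Variables eligible for adjustment (non-descendants of W2, excluding W2 and W10): {W4, W5, W6, W7, W8}.
Backdoor paths from W2 to W10:
  P1: W2 <- W7 -> W5 -> W10
  P2: W2 <- W7 -> W10
  P3: W2 <- W5 <- W7 -> W10
  P4: W2 <- W5 -> W10
  P5: W2 <- W4 -> W6 <- W5 <- W7 -> W10
  P6: W2 <- W4 -> W6 <- W5 -> W10
The empty set is not sufficient: P1 (W2 <- W7 -> W5 -> W10) has no collider blocking it and no conditioned non-collider, so it is open.
Try {W5, W7}:
  P1: blocked at fork node W7 ∈ conditioning set.
  P2: blocked at fork node W7 ∈ conditioning set.
  P3: blocked at chain node W5 ∈ conditioning set.
  P4: blocked at fork node W5 ∈ conditioning set.
  P5: blocked at collider W6 (neither it nor any descendant is in the conditioning set).
  P6: blocked at collider W6 (neither it nor any descendant is in the conditioning set).
{W5, W7} contains no descendant of W2 and blocks every backdoor path.
Every element of {W5, W7} is needed (dropping W5 leaves P4 open; dropping W7 leaves P2 open), so no proper subset is valid.
Among all size-2 subsets of the eligible variables, only {W5, W7} blocks every backdoor path, so it is the unique smallest valid adjustment set.

{W5, W7}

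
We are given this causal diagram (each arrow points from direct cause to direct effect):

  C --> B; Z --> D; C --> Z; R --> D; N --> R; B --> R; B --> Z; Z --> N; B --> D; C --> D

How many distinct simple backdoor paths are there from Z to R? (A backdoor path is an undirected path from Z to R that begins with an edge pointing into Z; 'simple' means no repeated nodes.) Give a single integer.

A backdoor path from Z to R is any simple undirected path whose first edge points into Z (i.e. leaves Z via a parent).
Parents of Z: {B, C}.
Enumerating:
  P1: Z <- C -> B -> R
  P2: Z <- C -> B -> D <- R
  P3: Z <- C -> D <- B -> R
  P4: Z <- C -> D <- R
  P5: Z <- B <- C -> D <- R
  P6: Z <- B -> R
  P7: Z <- B -> D <- R
That exhausts the simple backdoor paths. Count: 7.

7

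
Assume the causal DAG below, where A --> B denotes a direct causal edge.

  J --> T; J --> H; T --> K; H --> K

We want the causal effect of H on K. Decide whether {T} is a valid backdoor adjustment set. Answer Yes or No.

Yes

Backdoor paths from H to K (paths whose first edge points into H):
  P1: H <- J -> T -> K
Condition 1 (no descendant of H in the set): holds — descendants of H are {K}; none are in {T}.
Condition 2 (every backdoor path blocked by {T}):
  P1: blocked at chain node T ∈ conditioning set.
{T} satisfies the backdoor criterion.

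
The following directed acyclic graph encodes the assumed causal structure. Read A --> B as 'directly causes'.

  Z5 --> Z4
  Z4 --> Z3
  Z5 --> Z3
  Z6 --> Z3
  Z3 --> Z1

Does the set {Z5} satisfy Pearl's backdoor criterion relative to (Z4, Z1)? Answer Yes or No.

Yes

Backdoor paths from Z4 to Z1 (paths whose first edge points into Z4):
  P1: Z4 <- Z5 -> Z3 -> Z1
Condition 1 (no descendant of Z4 in the set): holds — descendants of Z4 are {Z1, Z3}; none are in {Z5}.
Condition 2 (every backdoor path blocked by {Z5}):
  P1: blocked at fork node Z5 ∈ conditioning set.
{Z5} satisfies the backdoor criterion.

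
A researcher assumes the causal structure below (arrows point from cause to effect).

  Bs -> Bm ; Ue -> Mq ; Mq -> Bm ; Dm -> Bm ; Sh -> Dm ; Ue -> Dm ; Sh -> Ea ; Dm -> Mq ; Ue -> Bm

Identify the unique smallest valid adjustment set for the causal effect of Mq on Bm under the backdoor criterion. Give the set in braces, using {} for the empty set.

Variables eligible for adjustment (non-descendants of Mq, excluding Mq and Bm): {Bs, Dm, Ea, Sh, Ue}.
Backdoor paths from Mq to Bm:
  P1: Mq <- Ue -> Dm -> Bm
  P2: Mq <- Ue -> Bm
  P3: Mq <- Dm <- Ue -> Bm
  P4: Mq <- Dm -> Bm
The empty set is not sufficient: P1 (Mq <- Ue -> Dm -> Bm) has no collider blocking it and no conditioned non-collider, so it is open.
Try {Dm, Ue}:
  P1: blocked at fork node Ue ∈ conditioning set.
  P2: blocked at fork node Ue ∈ conditioning set.
  P3: blocked at chain node Dm ∈ conditioning set.
  P4: blocked at fork node Dm ∈ conditioning set.
{Dm, Ue} contains no descendant of Mq and blocks every backdoor path.
Every element of {Dm, Ue} is needed (dropping Dm leaves P4 open; dropping Ue leaves P2 open), so no proper subset is valid.
Among all size-2 subsets of the eligible variables, only {Dm, Ue} blocks every backdoor path, so it is the unique smallest valid adjustment set.

{Dm, Ue}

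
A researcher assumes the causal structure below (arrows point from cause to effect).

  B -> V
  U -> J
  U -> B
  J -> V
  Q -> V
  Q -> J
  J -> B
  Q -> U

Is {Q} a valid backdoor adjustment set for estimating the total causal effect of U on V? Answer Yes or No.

Yes

Backdoor paths from U to V (paths whose first edge points into U):
  P1: U <- Q -> J -> B -> V
  P2: U <- Q -> J -> V
  P3: U <- Q -> V
Condition 1 (no descendant of U in the set): holds — descendants of U are {B, J, V}; none are in {Q}.
Condition 2 (every backdoor path blocked by {Q}):
  P1: blocked at fork node Q ∈ conditioning set.
  P2: blocked at fork node Q ∈ conditioning set.
  P3: blocked at fork node Q ∈ conditioning set.
{Q} satisfies the backdoor criterion.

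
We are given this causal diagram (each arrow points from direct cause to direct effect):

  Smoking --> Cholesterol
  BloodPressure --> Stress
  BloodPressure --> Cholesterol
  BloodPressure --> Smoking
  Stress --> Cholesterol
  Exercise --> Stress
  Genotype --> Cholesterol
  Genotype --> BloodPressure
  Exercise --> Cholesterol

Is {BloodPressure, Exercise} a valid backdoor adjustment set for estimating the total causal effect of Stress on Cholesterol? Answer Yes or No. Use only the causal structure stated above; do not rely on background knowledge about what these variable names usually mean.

Yes

Backdoor paths from Stress to Cholesterol (paths whose first edge points into Stress):
  P1: Stress <- BloodPressure <- Genotype -> Cholesterol
  P2: Stress <- BloodPressure -> Smoking -> Cholesterol
  P3: Stress <- BloodPressure -> Cholesterol
  P4: Stress <- Exercise -> Cholesterol
Condition 1 (no descendant of Stress in the set): holds — descendants of Stress are {Cholesterol}; none are in {BloodPressure, Exercise}.
Condition 2 (every backdoor path blocked by {BloodPressure, Exercise}):
  P1: blocked at chain node BloodPressure ∈ conditioning set.
  P2: blocked at fork node BloodPressure ∈ conditioning set.
  P3: blocked at fork node BloodPressure ∈ conditioning set.
  P4: blocked at fork node Exercise ∈ conditioning set.
{BloodPressure, Exercise} satisfies the backdoor criterion.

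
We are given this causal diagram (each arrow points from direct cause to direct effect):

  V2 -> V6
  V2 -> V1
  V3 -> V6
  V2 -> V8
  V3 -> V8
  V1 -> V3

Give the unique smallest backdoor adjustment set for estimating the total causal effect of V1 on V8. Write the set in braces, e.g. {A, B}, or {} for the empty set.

{V2}

Variables eligible for adjustment (non-descendants of V1, excluding V1 and V8): {V2}.
Backdoor paths from V1 to V8:
  P1: V1 <- V2 -> V6 <- V3 -> V8
  P2: V1 <- V2 -> V8
The empty set is not sufficient: P2 (V1 <- V2 -> V8) has no collider blocking it and no conditioned non-collider, so it is open.
Try {V2}:
  P1: blocked at fork node V2 ∈ conditioning set.
  P2: blocked at fork node V2 ∈ conditioning set.
{V2} contains no descendant of V1 and blocks every backdoor path.
{V2} is the unique smallest valid adjustment set.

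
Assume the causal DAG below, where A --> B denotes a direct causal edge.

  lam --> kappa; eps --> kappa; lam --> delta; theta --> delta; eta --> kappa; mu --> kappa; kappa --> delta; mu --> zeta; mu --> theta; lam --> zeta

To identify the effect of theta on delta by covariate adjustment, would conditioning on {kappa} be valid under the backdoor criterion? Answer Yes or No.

No

Backdoor paths from theta to delta (paths whose first edge points into theta):
  P1: theta <- mu -> kappa <- lam -> delta
  P2: theta <- mu -> kappa -> delta
  P3: theta <- mu -> zeta <- lam -> kappa -> delta
  P4: theta <- mu -> zeta <- lam -> delta
Condition 1 (no descendant of theta in the set): holds — descendants of theta are {delta}; none are in {kappa}.
Condition 2 (every backdoor path blocked by {kappa}):
  P1: open — collider(s) kappa are conditioned on (or have a conditioned descendant) and no non-collider on the path is in the set.
  P2: blocked at chain node kappa ∈ conditioning set.
  P3: blocked at collider zeta (neither it nor any descendant is in the conditioning set).
  P4: blocked at collider zeta (neither it nor any descendant is in the conditioning set).
{kappa} does not satisfy the backdoor criterion.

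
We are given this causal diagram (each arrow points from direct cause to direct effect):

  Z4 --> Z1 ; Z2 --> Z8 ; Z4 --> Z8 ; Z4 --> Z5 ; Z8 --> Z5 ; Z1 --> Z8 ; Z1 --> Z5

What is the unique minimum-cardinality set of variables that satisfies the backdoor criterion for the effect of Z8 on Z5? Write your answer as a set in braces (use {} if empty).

Variables eligible for adjustment (non-descendants of Z8, excluding Z8 and Z5): {Z1, Z2, Z4}.
Backdoor paths from Z8 to Z5:
  P1: Z8 <- Z4 -> Z1 -> Z5
  P2: Z8 <- Z4 -> Z5
  P3: Z8 <- Z1 <- Z4 -> Z5
  P4: Z8 <- Z1 -> Z5
The empty set is not sufficient: P1 (Z8 <- Z4 -> Z1 -> Z5) has no collider blocking it and no conditioned non-collider, so it is open.
Try {Z1, Z4}:
  P1: blocked at fork node Z4 ∈ conditioning set.
  P2: blocked at fork node Z4 ∈ conditioning set.
  P3: blocked at chain node Z1 ∈ conditioning set.
  P4: blocked at fork node Z1 ∈ conditioning set.
{Z1, Z4} contains no descendant of Z8 and blocks every backdoor path.
Every element of {Z1, Z4} is needed (dropping Z1 leaves P4 open; dropping Z4 leaves P2 open), so no proper subset is valid.
Among all size-2 subsets of the eligible variables, only {Z1, Z4} blocks every backdoor path, so it is the unique smallest valid adjustment set.

{Z1, Z4}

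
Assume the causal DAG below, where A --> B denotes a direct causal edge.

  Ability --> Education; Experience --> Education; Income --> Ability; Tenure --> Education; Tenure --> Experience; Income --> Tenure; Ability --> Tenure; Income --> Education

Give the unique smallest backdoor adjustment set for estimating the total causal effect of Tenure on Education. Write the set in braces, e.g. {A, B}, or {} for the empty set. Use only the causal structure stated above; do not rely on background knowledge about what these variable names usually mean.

Variables eligible for adjustment (non-descendants of Tenure, excluding Tenure and Education): {Ability, Income}.
Backdoor paths from Tenure to Education:
  P1: Tenure <- Income -> Ability -> Education
  P2: Tenure <- Income -> Education
  P3: Tenure <- Ability <- Income -> Education
  P4: Tenure <- Ability -> Education
The empty set is not sufficient: P1 (Tenure <- Income -> Ability -> Education) has no collider blocking it and no conditioned non-collider, so it is open.
Try {Ability, Income}:
  P1: blocked at fork node Income ∈ conditioning set.
  P2: blocked at fork node Income ∈ conditioning set.
  P3: blocked at chain node Ability ∈ conditioning set.
  P4: blocked at fork node Ability ∈ conditioning set.
{Ability, Income} contains no descendant of Tenure and blocks every backdoor path.
Every element of {Ability, Income} is needed (dropping Ability leaves P4 open; dropping Income leaves P2 open), so no proper subset is valid.
Among all size-2 subsets of the eligible variables, only {Ability, Income} blocks every backdoor path, so it is the unique smallest valid adjustment set.

{Ability, Income}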